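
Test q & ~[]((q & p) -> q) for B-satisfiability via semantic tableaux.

No, unsatisfiable

1. q & ~[]((q & p) -> q), 0
2. q, 0
3. ~[]((q & p) -> q), 0
4. ~((q & p) -> q), 1
5. q & p, 1
6. ~q, 1
7. q, 1
8. p, 1
Accessibility: 0R0, 0R1, 1R0, 1R1
Branch closes: q and ~q both at 1.
Every branch closes; the branch above is one of them.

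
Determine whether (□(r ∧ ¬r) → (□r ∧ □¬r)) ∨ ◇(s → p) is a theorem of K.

Valid in K

Tableau for the negation ¬((□(r ∧ ¬r) → (□r ∧ □¬r)) ∨ ◇(s → p)):
1. ¬((□(r ∧ ¬r) → (□r ∧ □¬r)) ∨ ◇(s → p)), u
2. ¬(□(r ∧ ¬r) → (□r ∧ □¬r)), u
3. ¬◇(s → p), u
4. □(r ∧ ¬r), u
5. ¬(□r ∧ □¬r), u
6. ¬□¬r, u
7. r, v
8. ¬(s → p), v
9. s, v
10. ¬p, v
11. r ∧ ¬r, v
12. ¬r, v
Accessibility: uRv
Branch closes: r and ¬r both at v.
Every branch of the negation's tableau closes; the branch above is one of them.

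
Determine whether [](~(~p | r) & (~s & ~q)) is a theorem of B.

No, not valid

Tableau for the negation ~[](~(~p | r) & (~s & ~q)):
1. ~[](~(~p | r) & (~s & ~q)), 0
2. ~(~(~p | r) & (~s & ~q)), 1
3. ~(~s & ~q), 1
4. q, 1
Accessibility: 0R0, 0R1, 1R0, 1R1
The negation has an open branch (countermodel exists).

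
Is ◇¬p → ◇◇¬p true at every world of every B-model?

Tableau for the negation ¬(◇¬p → ◇◇¬p):
1. ¬(◇¬p → ◇◇¬p), 0
2. ◇¬p, 0
3. ¬◇◇¬p, 0
4. ¬◇¬p, 0
5. p, 0
6. ¬p, 1
7. ¬◇¬p, 1
8. p, 1
Accessibility: 0R0, 0R1, 1R0, 1R1
Branch closes: p and ¬p both at 1.
All branches of the negation close; one closing branch shown above.

Yes, valid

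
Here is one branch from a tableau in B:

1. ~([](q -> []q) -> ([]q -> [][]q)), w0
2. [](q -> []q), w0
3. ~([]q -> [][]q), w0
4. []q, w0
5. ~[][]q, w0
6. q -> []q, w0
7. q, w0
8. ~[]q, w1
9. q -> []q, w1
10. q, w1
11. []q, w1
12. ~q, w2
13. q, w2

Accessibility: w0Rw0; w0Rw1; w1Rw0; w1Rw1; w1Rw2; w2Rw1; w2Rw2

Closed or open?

Yes, closed

Both q and ~q appear at w2.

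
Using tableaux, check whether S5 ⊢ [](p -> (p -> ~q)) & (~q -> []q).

Invalid (countermodel exists)

Tableau for the negation ~([](p -> (p -> ~q)) & (~q -> []q)):
1. ~([](p -> (p -> ~q)) & (~q -> []q)), u
2. ~(~q -> []q), u
3. ~q, u
4. ~[]q, u
5. ~q, v
Accessibility: uRu, uRv, vRu, vRv
The negation has an open branch (countermodel exists).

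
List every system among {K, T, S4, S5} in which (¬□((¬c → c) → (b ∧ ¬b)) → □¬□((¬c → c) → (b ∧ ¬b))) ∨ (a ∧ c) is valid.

S5

S4-tableau for the negation ¬((¬□((¬c → c) → (b ∧ ¬b)) → □¬□((¬c → c) → (b ∧ ¬b))) ∨ (a ∧ c)):
1. ¬((¬□((¬c → c) → (b ∧ ¬b)) → □¬□((¬c → c) → (b ∧ ¬b))) ∨ (a ∧ c)), 0
2. ¬(¬□((¬c → c) → (b ∧ ¬b)) → □¬□((¬c → c) → (b ∧ ¬b))), 0   [¬∨-rule on 1]
3. ¬(a ∧ c), 0   [¬∨-rule on 1]
4. ¬□((¬c → c) → (b ∧ ¬b)), 0   [¬→-rule on 2]
5. ¬□¬□((¬c → c) → (b ∧ ¬b)), 0   [¬→-rule on 2]
6. ¬c, 0   [¬∧-rule on 3 (branches; this branch)]
7. ¬((¬c → c) → (b ∧ ¬b)), 1   [¬□-rule on 4: fresh world 1, 0R1]
8. ¬c → c, 1   [¬→-rule on 7]
9. ¬(b ∧ ¬b), 1   [¬→-rule on 7]
10. c, 1   [→-rule on 8 (branches; this branch)]
11. b, 1   [¬∧-rule on 9 (branches; this branch)]
12. □((¬c → c) → (b ∧ ¬b)), 2   [¬□-rule on 5: fresh world 2, 0R2]
13. (¬c → c) → (b ∧ ¬b), 2   [□-rule on 12 via 2R2]
14. ¬(¬c → c), 2   [→-rule on 13 (branches; this branch)]
15. ¬c, 2   [¬→-rule on 14]
Accessibility: 0R0, 0R1, 0R2, 1R1, 2R2
Complete open branch: countermodel on an S4-frame, so not valid in S4, nor in K, T (the same frame is also a K-frame and a T-frame).
S5-tableau for the negation ¬((¬□((¬c → c) → (b ∧ ¬b)) → □¬□((¬c → c) → (b ∧ ¬b))) ∨ (a ∧ c)):
1. ¬((¬□((¬c → c) → (b ∧ ¬b)) → □¬□((¬c → c) → (b ∧ ¬b))) ∨ (a ∧ c)), 0
2. ¬(¬□((¬c → c) → (b ∧ ¬b)) → □¬□((¬c → c) → (b ∧ ¬b))), 0   [¬∨-rule on 1]
3. ¬(a ∧ c), 0   [¬∨-rule on 1]
4. ¬□((¬c → c) → (b ∧ ¬b)), 0   [¬→-rule on 2]
5. ¬□¬□((¬c → c) → (b ∧ ¬b)), 0   [¬→-rule on 2]
6. ¬c, 0   [¬∧-rule on 3 (branches; this branch)]
7. ¬((¬c → c) → (b ∧ ¬b)), 1   [¬□-rule on 4: fresh world 1, 0R1]
8. ¬c → c, 1   [¬→-rule on 7]
9. ¬(b ∧ ¬b), 1   [¬→-rule on 7]
10. c, 1   [→-rule on 8 (branches; this branch)]
11. b, 1   [¬∧-rule on 9 (branches; this branch)]
12. □((¬c → c) → (b ∧ ¬b)), 2   [¬□-rule on 5: fresh world 2, 0R2]
13. (¬c → c) → (b ∧ ¬b), 0   [□-rule on 12 via 2R0]
14. (¬c → c) → (b ∧ ¬b), 1   [□-rule on 12 via 2R1]
15. (¬c → c) → (b ∧ ¬b), 2   [□-rule on 12 via 2R2]
16. ¬(¬c → c), 0   [→-rule on 13 (branches; this branch)]
17. b ∧ ¬b, 1   [→-rule on 14 (branches; this branch)]
18. ¬b, 1   [∧-rule on 17]
Accessibility: 0R0, 0R1, 0R2, 1R0, 1R1, 1R2, 2R0, 2R1, 2R2
Branch closes: b and ¬b both at 1.
Every branch closes (one shown): valid in S5.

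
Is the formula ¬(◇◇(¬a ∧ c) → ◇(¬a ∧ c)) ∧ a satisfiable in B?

Satisfiable (open branch found)

1. ¬(◇◇(¬a ∧ c) → ◇(¬a ∧ c)) ∧ a, w0
2. ¬(◇◇(¬a ∧ c) → ◇(¬a ∧ c)), w0   [∧-rule on 1]
3. a, w0   [∧-rule on 1]
4. ◇◇(¬a ∧ c), w0   [¬→-rule on 2]
5. ¬◇(¬a ∧ c), w0   [¬→-rule on 2]
6. ¬(¬a ∧ c), w0   [¬◇-rule on 5 via w0Rw0]
7. ¬c, w0   [¬∧-rule on 6 (branches; this branch)]
8. ◇(¬a ∧ c), w1   [◇-rule on 4: fresh world w1, w0Rw1]
9. ¬(¬a ∧ c), w1   [¬◇-rule on 5 via w0Rw1]
10. ¬c, w1   [¬∧-rule on 9 (branches; this branch)]
11. ¬a ∧ c, w2   [◇-rule on 8: fresh world w2, w1Rw2]
12. ¬a, w2   [∧-rule on 11]
13. c, w2   [∧-rule on 11]
Accessibility: w0Rw0, w0Rw1, w1Rw0, w1Rw1, w1Rw2, w2Rw1, w2Rw2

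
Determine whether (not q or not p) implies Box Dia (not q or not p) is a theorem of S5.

Yes, valid

Tableau for the negation not ((not q or not p) implies Box Dia (not q or not p)):
1. not ((not q or not p) implies Box Dia (not q or not p)), 0
2. not q or not p, 0
3. not Box Dia (not q or not p), 0
4. not p, 0
5. not Dia (not q or not p), 1
6. not (not q or not p), 0
7. q, 0
8. p, 0
Accessibility: 0R0, 0R1, 1R0, 1R1
Branch closes: p and not p both at 0.
All branches of the negation close; one closing branch shown above.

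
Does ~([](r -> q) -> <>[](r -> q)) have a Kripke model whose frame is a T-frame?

Unsatisfiable

1. ~([](r -> q) -> <>[](r -> q)), w0
2. [](r -> q), w0
3. ~<>[](r -> q), w0
4. r -> q, w0
5. ~[](r -> q), w0
6. q, w0
7. ~(r -> q), w1
8. r, w1
9. ~q, w1
10. r -> q, w1
11. ~[](r -> q), w1
12. q, w1
Accessibility: w0Rw0, w0Rw1, w1Rw1
Branch closes: q and ~q both at w1.
Every branch closes; the branch above is one of them.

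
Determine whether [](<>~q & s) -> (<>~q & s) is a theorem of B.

Tableau for the negation ~([](<>~q & s) -> (<>~q & s)):
1. ~([](<>~q & s) -> (<>~q & s)), u
2. [](<>~q & s), u
3. ~(<>~q & s), u
4. <>~q & s, u
5. <>~q, u
6. s, u
7. ~<>~q, u
8. q, u
9. ~q, v
10. <>~q & s, v
11. <>~q, v
12. s, v
13. q, v
Accessibility: uRu, uRv, vRu, vRv
Branch closes: q and ~q both at v.
All branches of the negation close; one closing branch shown above.

Valid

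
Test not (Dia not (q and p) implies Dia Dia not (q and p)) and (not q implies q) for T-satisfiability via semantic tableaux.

1. not (Dia not (q and p) implies Dia Dia not (q and p)) and (not q implies q), u
2. not (Dia not (q and p) implies Dia Dia not (q and p)), u
3. not q implies q, u
4. Dia not (q and p), u
5. not Dia Dia not (q and p), u
6. not Dia not (q and p), u
7. q and p, u
8. q, u
9. p, u
10. not (q and p), v
11. not Dia not (q and p), v
12. q and p, v
13. q, v
14. p, v
15. not p, v
Accessibility: uRu, uRv, vRv
Branch closes: p and not p both at v.
(One branch shown.) All branches close.

Unsatisfiable (every branch closes)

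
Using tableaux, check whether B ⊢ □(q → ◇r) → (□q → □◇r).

Valid

Tableau for the negation ¬(□(q → ◇r) → (□q → □◇r)):
1. ¬(□(q → ◇r) → (□q → □◇r)), 0
2. □(q → ◇r), 0   [¬→-rule on 1]
3. ¬(□q → □◇r), 0   [¬→-rule on 1]
4. □q, 0   [¬→-rule on 3]
5. ¬□◇r, 0   [¬→-rule on 3]
6. q → ◇r, 0   [□-rule on 2 via 0R0]
7. q, 0   [□-rule on 4 via 0R0]
8. ◇r, 0   [→-rule on 6 (branches; this branch)]
9. ¬◇r, 1   [¬□-rule on 5: fresh world 1, 0R1]
10. q → ◇r, 1   [□-rule on 2 via 0R1]
11. q, 1   [□-rule on 4 via 0R1]
12. ¬r, 0   [¬◇-rule on 9 via 1R0]
13. ¬r, 1   [¬◇-rule on 9 via 1R1]
14. ◇r, 1   [→-rule on 10 (branches; this branch)]
15. r, 2   [◇-rule on 8: fresh world 2, 0R2]
16. q → ◇r, 2   [□-rule on 2 via 0R2]
17. q, 2   [□-rule on 4 via 0R2]
18. ◇r, 2   [→-rule on 16 (branches; this branch)]
19. r, 3   [◇-rule on 14: fresh world 3, 1R3]
20. ¬r, 3   [¬◇-rule on 9 via 1R3]
Accessibility: 0R0, 0R1, 0R2, 1R0, 1R1, 1R3, 2R0, 2R2, 3R1, 3R3
Branch closes: r and ¬r both at 3.
Every branch of the negation's tableau closes; the branch above is one of them.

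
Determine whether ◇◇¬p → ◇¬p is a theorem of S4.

Yes, valid

Tableau for the negation ¬(◇◇¬p → ◇¬p):
1. ¬(◇◇¬p → ◇¬p), w0
2. ◇◇¬p, w0   [¬→-rule on 1]
3. ¬◇¬p, w0   [¬→-rule on 1]
4. p, w0   [¬◇-rule on 3 via w0Rw0]
5. ◇¬p, w1   [◇-rule on 2: fresh world w1, w0Rw1]
6. p, w1   [¬◇-rule on 3 via w0Rw1]
7. ¬p, w2   [◇-rule on 5: fresh world w2, w1Rw2]
8. p, w2   [¬◇-rule on 3 via w0Rw2]
Accessibility: w0Rw0, w0Rw1, w0Rw2, w1Rw1, w1Rw2, w2Rw2
Branch closes: p and ¬p both at w2.
Every branch of the negation's tableau closes; the branch above is one of them.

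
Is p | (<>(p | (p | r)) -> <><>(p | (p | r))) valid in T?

Tableau for the negation ~(p | (<>(p | (p | r)) -> <><>(p | (p | r)))):
1. ~(p | (<>(p | (p | r)) -> <><>(p | (p | r)))), u
2. ~p, u
3. ~(<>(p | (p | r)) -> <><>(p | (p | r))), u
4. <>(p | (p | r)), u
5. ~<><>(p | (p | r)), u
6. ~<>(p | (p | r)), u
7. ~(p | (p | r)), u
8. ~(p | r), u
9. ~r, u
10. p | (p | r), v
11. ~<>(p | (p | r)), v
12. ~(p | (p | r)), v
13. ~p, v
14. ~(p | r), v
15. ~r, v
16. p | r, v
17. r, v
Accessibility: uRu, uRv, vRv
Branch closes: r and ~r both at v.
All branches of the negation close; one closing branch shown above.

Valid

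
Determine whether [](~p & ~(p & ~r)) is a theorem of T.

Tableau for the negation ~[](~p & ~(p & ~r)):
1. ~[](~p & ~(p & ~r)), u
2. ~(~p & ~(p & ~r)), v
3. p & ~r, v
4. p, v
5. ~r, v
Accessibility: uRu, uRv, vRv
The negation has an open branch (countermodel exists).

No, not valid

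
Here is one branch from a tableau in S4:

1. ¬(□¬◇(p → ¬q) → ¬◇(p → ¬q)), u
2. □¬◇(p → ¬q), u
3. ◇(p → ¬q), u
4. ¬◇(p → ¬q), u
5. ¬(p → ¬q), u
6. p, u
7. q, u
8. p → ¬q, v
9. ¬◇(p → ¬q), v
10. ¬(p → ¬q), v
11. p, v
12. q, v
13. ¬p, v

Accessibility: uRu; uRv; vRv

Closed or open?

Both p and ¬p appear at v.

Yes, closed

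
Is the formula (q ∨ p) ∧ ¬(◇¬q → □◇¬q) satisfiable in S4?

Satisfiable

1. (q ∨ p) ∧ ¬(◇¬q → □◇¬q), w0
2. q ∨ p, w0   [∧-rule on 1]
3. ¬(◇¬q → □◇¬q), w0   [∧-rule on 1]
4. ◇¬q, w0   [¬→-rule on 3]
5. ¬□◇¬q, w0   [¬→-rule on 3]
6. p, w0   [∨-rule on 2 (branches; this branch)]
7. ¬q, w1   [◇-rule on 4: fresh world w1, w0Rw1]
8. ¬◇¬q, w2   [¬□-rule on 5: fresh world w2, w0Rw2]
9. q, w2   [¬◇-rule on 8 via w2Rw2]
Accessibility: w0Rw0, w0Rw1, w0Rw2, w1Rw1, w2Rw2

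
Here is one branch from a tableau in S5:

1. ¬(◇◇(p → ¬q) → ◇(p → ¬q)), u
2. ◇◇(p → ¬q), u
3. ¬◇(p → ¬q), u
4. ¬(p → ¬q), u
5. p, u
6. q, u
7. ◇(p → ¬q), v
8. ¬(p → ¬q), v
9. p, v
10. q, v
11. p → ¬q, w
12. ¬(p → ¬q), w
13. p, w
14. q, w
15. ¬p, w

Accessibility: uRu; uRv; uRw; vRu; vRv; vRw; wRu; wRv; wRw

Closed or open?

Yes, closed

Both p and ¬p appear at w.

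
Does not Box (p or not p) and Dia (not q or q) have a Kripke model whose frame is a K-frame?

1. not Box (p or not p) and Dia (not q or q), w0
2. not Box (p or not p), w0   [and-rule on 1]
3. Dia (not q or q), w0   [and-rule on 1]
4. not (p or not p), w1   [neg-Box-rule on 2: fresh world w1, w0Rw1]
5. not p, w1   [neg-or-rule on 4]
6. p, w1   [neg-or-rule on 4]
Accessibility: w0Rw1
Branch closes: p and not p both at w1.
(One branch shown.) All branches close.

No, unsatisfiable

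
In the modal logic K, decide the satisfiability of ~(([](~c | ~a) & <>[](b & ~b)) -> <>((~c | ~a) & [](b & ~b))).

Unsatisfiable (every branch closes)

1. ~(([](~c | ~a) & <>[](b & ~b)) -> <>((~c | ~a) & [](b & ~b))), u
2. [](~c | ~a) & <>[](b & ~b), u   [~->-rule on 1]
3. ~<>((~c | ~a) & [](b & ~b)), u   [~->-rule on 1]
4. [](~c | ~a), u   [&-rule on 2]
5. <>[](b & ~b), u   [&-rule on 2]
6. [](b & ~b), v   [<>-rule on 5: fresh world v, uRv]
7. ~((~c | ~a) & [](b & ~b)), v   [~<>-rule on 3 via uRv]
8. ~c | ~a, v   [[]-rule on 4 via uRv]
9. ~[](b & ~b), v   [~&-rule on 7 (branches; this branch)]
10. ~a, v   [|-rule on 8 (branches; this branch)]
11. ~(b & ~b), w   [~[]-rule on 9: fresh world w, vRw]
12. b & ~b, w   [[]-rule on 6 via vRw]
13. b, w   [&-rule on 12]
14. ~b, w   [&-rule on 12]
Accessibility: uRv, vRw
Branch closes: b and ~b both at w.
Every branch closes; the branch above is one of them.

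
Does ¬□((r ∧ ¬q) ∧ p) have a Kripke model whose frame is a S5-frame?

Yes, satisfiable

1. ¬□((r ∧ ¬q) ∧ p), 0
2. ¬((r ∧ ¬q) ∧ p), 1   [¬□-rule on 1: fresh world 1, 0R1]
3. ¬p, 1   [¬∧-rule on 2 (branches; this branch)]
Accessibility: 0R0, 0R1, 1R0, 1R1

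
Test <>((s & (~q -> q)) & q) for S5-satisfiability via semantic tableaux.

1. <>((s & (~q -> q)) & q), w0
2. (s & (~q -> q)) & q, w1
3. s & (~q -> q), w1
4. q, w1
5. s, w1
6. ~q -> q, w1
Accessibility: w0Rw0, w0Rw1, w1Rw0, w1Rw1

Satisfiable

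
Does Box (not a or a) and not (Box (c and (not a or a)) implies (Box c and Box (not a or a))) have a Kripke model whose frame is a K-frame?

No, unsatisfiable

1. Box (not a or a) and not (Box (c and (not a or a)) implies (Box c and Box (not a or a))), u
2. Box (not a or a), u
3. not (Box (c and (not a or a)) implies (Box c and Box (not a or a))), u
4. Box (c and (not a or a)), u
5. not (Box c and Box (not a or a)), u
6. not Box c, u
7. not c, v
8. not a or a, v
9. c and (not a or a), v
10. c, v
Accessibility: uRv
Branch closes: c and not c both at v.
(One branch shown.) All branches close.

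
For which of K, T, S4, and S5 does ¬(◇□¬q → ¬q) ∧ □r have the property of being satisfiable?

S4-tableau for the formula:
1. ¬(◇□¬q → ¬q) ∧ □r, u
2. ¬(◇□¬q → ¬q), u   [∧-rule on 1]
3. □r, u   [∧-rule on 1]
4. ◇□¬q, u   [¬→-rule on 2]
5. q, u   [¬→-rule on 2]
6. r, u   [□-rule on 3 via uRu]
7. □¬q, v   [◇-rule on 4: fresh world v, uRv]
8. r, v   [□-rule on 3 via uRv]
9. ¬q, v   [□-rule on 7 via vRv]
Accessibility: uRu, uRv, vRv
Complete open branch: satisfiable in S4, hence also in K, T (this S4-model is also a K-model and a T-model).
S5-tableau for the formula:
1. ¬(◇□¬q → ¬q) ∧ □r, u
2. ¬(◇□¬q → ¬q), u   [∧-rule on 1]
3. □r, u   [∧-rule on 1]
4. ◇□¬q, u   [¬→-rule on 2]
5. q, u   [¬→-rule on 2]
6. r, u   [□-rule on 3 via uRu]
7. □¬q, v   [◇-rule on 4: fresh world v, uRv]
8. r, v   [□-rule on 3 via uRv]
9. ¬q, u   [□-rule on 7 via vRu]
Accessibility: uRu, uRv, vRu, vRv
Branch closes: q and ¬q both at u.
Every branch closes (one shown): unsatisfiable in S5.

K, T, S4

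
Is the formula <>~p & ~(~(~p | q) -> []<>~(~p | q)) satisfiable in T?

1. <>~p & ~(~(~p | q) -> []<>~(~p | q)), w0
2. <>~p, w0
3. ~(~(~p | q) -> []<>~(~p | q)), w0
4. ~(~p | q), w0
5. ~[]<>~(~p | q), w0
6. p, w0
7. ~q, w0
8. ~p, w1
9. ~<>~(~p | q), w2
10. ~p | q, w2
11. q, w2
Accessibility: w0Rw0, w0Rw1, w0Rw2, w1Rw1, w2Rw2

Yes, satisfiable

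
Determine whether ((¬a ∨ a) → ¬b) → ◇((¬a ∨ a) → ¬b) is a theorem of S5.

Tableau for the negation ¬(((¬a ∨ a) → ¬b) → ◇((¬a ∨ a) → ¬b)):
1. ¬(((¬a ∨ a) → ¬b) → ◇((¬a ∨ a) → ¬b)), 0
2. (¬a ∨ a) → ¬b, 0   [¬→-rule on 1]
3. ¬◇((¬a ∨ a) → ¬b), 0   [¬→-rule on 1]
4. ¬((¬a ∨ a) → ¬b), 0   [¬◇-rule on 3 via 0R0]
5. ¬a ∨ a, 0   [¬→-rule on 4]
6. b, 0   [¬→-rule on 4]
7. ¬(¬a ∨ a), 0   [→-rule on 2 (branches; this branch)]
8. a, 0   [¬∨-rule on 7]
9. ¬a, 0   [¬∨-rule on 7]
Accessibility: 0R0
Branch closes: a and ¬a both at 0.
Every branch of the negation's tableau closes; the branch above is one of them.

Valid in S5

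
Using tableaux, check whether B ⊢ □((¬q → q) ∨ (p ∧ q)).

Not valid

Tableau for the negation ¬□((¬q → q) ∨ (p ∧ q)):
1. ¬□((¬q → q) ∨ (p ∧ q)), 0
2. ¬((¬q → q) ∨ (p ∧ q)), 1
3. ¬(¬q → q), 1
4. ¬(p ∧ q), 1
5. ¬q, 1
Accessibility: 0R0, 0R1, 1R0, 1R1
The negation has an open branch (countermodel exists).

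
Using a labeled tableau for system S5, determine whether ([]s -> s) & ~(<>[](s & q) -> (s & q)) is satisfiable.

Unsatisfiable

1. ([]s -> s) & ~(<>[](s & q) -> (s & q)), 0
2. []s -> s, 0   [&-rule on 1]
3. ~(<>[](s & q) -> (s & q)), 0   [&-rule on 1]
4. <>[](s & q), 0   [~->-rule on 3]
5. ~(s & q), 0   [~->-rule on 3]
6. s, 0   [->-rule on 2 (branches; this branch)]
7. ~q, 0   [~&-rule on 5 (branches; this branch)]
8. [](s & q), 1   [<>-rule on 4: fresh world 1, 0R1]
9. s & q, 0   [[]-rule on 8 via 1R0]
10. q, 0   [&-rule on 9]
Accessibility: 0R0, 0R1, 1R0, 1R1
Branch closes: q and ~q both at 0.
(One branch shown.) All branches close.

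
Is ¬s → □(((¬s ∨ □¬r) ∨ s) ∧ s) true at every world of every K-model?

Tableau for the negation ¬(¬s → □(((¬s ∨ □¬r) ∨ s) ∧ s)):
1. ¬(¬s → □(((¬s ∨ □¬r) ∨ s) ∧ s)), w0
2. ¬s, w0   [¬→-rule on 1]
3. ¬□(((¬s ∨ □¬r) ∨ s) ∧ s), w0   [¬→-rule on 1]
4. ¬(((¬s ∨ □¬r) ∨ s) ∧ s), w1   [¬□-rule on 3: fresh world w1, w0Rw1]
5. ¬s, w1   [¬∧-rule on 4 (branches; this branch)]
Accessibility: w0Rw1
The negation has an open branch (countermodel exists).

Not valid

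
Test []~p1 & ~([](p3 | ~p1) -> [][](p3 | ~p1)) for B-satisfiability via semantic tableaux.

1. []~p1 & ~([](p3 | ~p1) -> [][](p3 | ~p1)), 0
2. []~p1, 0
3. ~([](p3 | ~p1) -> [][](p3 | ~p1)), 0
4. [](p3 | ~p1), 0
5. ~[][](p3 | ~p1), 0
6. ~p1, 0
7. p3 | ~p1, 0
8. ~[](p3 | ~p1), 1
9. ~p1, 1
10. p3 | ~p1, 1
11. ~(p3 | ~p1), 2
12. ~p3, 2
13. p1, 2
Accessibility: 0R0, 0R1, 1R0, 1R1, 1R2, 2R1, 2R2

Satisfiable (open branch found)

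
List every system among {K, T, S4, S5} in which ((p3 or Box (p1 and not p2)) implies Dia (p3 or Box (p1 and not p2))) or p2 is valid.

K-tableau for the negation not (((p3 or Box (p1 and not p2)) implies Dia (p3 or Box (p1 and not p2))) or p2):
1. not (((p3 or Box (p1 and not p2)) implies Dia (p3 or Box (p1 and not p2))) or p2), w0
2. not ((p3 or Box (p1 and not p2)) implies Dia (p3 or Box (p1 and not p2))), w0
3. not p2, w0
4. p3 or Box (p1 and not p2), w0
5. not Dia (p3 or Box (p1 and not p2)), w0
6. Box (p1 and not p2), w0
Complete open branch: countermodel on a K-frame, so not valid in K.
T-tableau for the negation not (((p3 or Box (p1 and not p2)) implies Dia (p3 or Box (p1 and not p2))) or p2):
1. not (((p3 or Box (p1 and not p2)) implies Dia (p3 or Box (p1 and not p2))) or p2), w0
2. not ((p3 or Box (p1 and not p2)) implies Dia (p3 or Box (p1 and not p2))), w0
3. not p2, w0
4. p3 or Box (p1 and not p2), w0
5. not Dia (p3 or Box (p1 and not p2)), w0
6. not (p3 or Box (p1 and not p2)), w0
7. not p3, w0
8. not Box (p1 and not p2), w0
9. Box (p1 and not p2), w0
10. p1 and not p2, w0
11. p1, w0
12. not (p1 and not p2), w1
13. not (p3 or Box (p1 and not p2)), w1
14. not p3, w1
15. not Box (p1 and not p2), w1
16. p1 and not p2, w1
17. p1, w1
18. not p2, w1
19. p2, w1
Accessibility: w0Rw0, w0Rw1, w1Rw1
Branch closes: p2 and not p2 both at w1.
Every branch closes (one shown): valid in T, hence also in S4, S5 (every theorem of T is a theorem of S4 and S5).

T, S4, S5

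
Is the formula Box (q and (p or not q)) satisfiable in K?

1. Box (q and (p or not q)), 0

Satisfiable (open branch found)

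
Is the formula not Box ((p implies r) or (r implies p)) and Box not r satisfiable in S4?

No, unsatisfiable

1. not Box ((p implies r) or (r implies p)) and Box not r, u
2. not Box ((p implies r) or (r implies p)), u   [and-rule on 1]
3. Box not r, u   [and-rule on 1]
4. not r, u   [Box-rule on 3 via uRu]
5. not ((p implies r) or (r implies p)), v   [neg-Box-rule on 2: fresh world v, uRv]
6. not (p implies r), v   [neg-or-rule on 5]
7. not (r implies p), v   [neg-or-rule on 5]
8. p, v   [neg-implies-rule on 6]
9. not r, v   [neg-implies-rule on 6]
10. r, v   [neg-implies-rule on 7]
11. not p, v   [neg-implies-rule on 7]
Accessibility: uRu, uRv, vRv
Branch closes: r and not r both at v.
Every branch closes; the branch above is one of them.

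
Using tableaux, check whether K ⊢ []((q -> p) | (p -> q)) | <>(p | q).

Valid

Tableau for the negation ~([]((q -> p) | (p -> q)) | <>(p | q)):
1. ~([]((q -> p) | (p -> q)) | <>(p | q)), 0
2. ~[]((q -> p) | (p -> q)), 0
3. ~<>(p | q), 0
4. ~((q -> p) | (p -> q)), 1
5. ~(q -> p), 1
6. ~(p -> q), 1
7. q, 1
8. ~p, 1
9. p, 1
10. ~q, 1
Accessibility: 0R1
Branch closes: p and ~p both at 1.
Every branch of the negation's tableau closes; the branch above is one of them.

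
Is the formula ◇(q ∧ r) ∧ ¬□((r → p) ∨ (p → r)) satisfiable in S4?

1. ◇(q ∧ r) ∧ ¬□((r → p) ∨ (p → r)), w0
2. ◇(q ∧ r), w0
3. ¬□((r → p) ∨ (p → r)), w0
4. q ∧ r, w1
5. q, w1
6. r, w1
7. ¬((r → p) ∨ (p → r)), w2
8. ¬(r → p), w2
9. ¬(p → r), w2
10. r, w2
11. ¬p, w2
12. p, w2
13. ¬r, w2
Accessibility: w0Rw0, w0Rw1, w0Rw2, w1Rw1, w2Rw2
Branch closes: p and ¬p both at w2.
(One branch shown.) All branches close.

Unsatisfiable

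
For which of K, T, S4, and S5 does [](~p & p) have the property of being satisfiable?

K-tableau for the formula:
1. [](~p & p), w0
Complete open branch: satisfiable in K.
T-tableau for the formula:
1. [](~p & p), w0
2. ~p & p, w0   [[]-rule on 1 via w0Rw0]
3. ~p, w0   [&-rule on 2]
4. p, w0   [&-rule on 2]
Accessibility: w0Rw0
Branch closes: p and ~p both at w0.
Every branch closes (one shown): unsatisfiable in T, hence also in S4, S5 (every S4/S5-frame is a T-frame).

K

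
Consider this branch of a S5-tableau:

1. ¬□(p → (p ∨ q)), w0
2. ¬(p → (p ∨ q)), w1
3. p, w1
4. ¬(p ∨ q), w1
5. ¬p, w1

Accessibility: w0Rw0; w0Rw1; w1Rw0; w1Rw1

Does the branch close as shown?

Both p and ¬p appear at w1.

Closed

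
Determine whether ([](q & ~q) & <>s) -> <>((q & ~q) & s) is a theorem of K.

Valid

Tableau for the negation ~(([](q & ~q) & <>s) -> <>((q & ~q) & s)):
1. ~(([](q & ~q) & <>s) -> <>((q & ~q) & s)), 0
2. [](q & ~q) & <>s, 0
3. ~<>((q & ~q) & s), 0
4. [](q & ~q), 0
5. <>s, 0
6. s, 1
7. ~((q & ~q) & s), 1
8. q & ~q, 1
9. q, 1
10. ~q, 1
Accessibility: 0R1
Branch closes: q and ~q both at 1.
Every branch of the negation's tableau closes; the branch above is one of them.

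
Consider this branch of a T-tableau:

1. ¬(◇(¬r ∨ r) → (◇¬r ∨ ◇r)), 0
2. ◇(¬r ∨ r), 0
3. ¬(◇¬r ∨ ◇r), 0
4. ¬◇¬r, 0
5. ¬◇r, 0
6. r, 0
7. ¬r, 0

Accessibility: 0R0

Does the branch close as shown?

Both r and ¬r appear at 0.

Closed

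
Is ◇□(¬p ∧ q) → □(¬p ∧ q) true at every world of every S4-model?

Invalid (countermodel exists)

Tableau for the negation ¬(◇□(¬p ∧ q) → □(¬p ∧ q)):
1. ¬(◇□(¬p ∧ q) → □(¬p ∧ q)), 0
2. ◇□(¬p ∧ q), 0
3. ¬□(¬p ∧ q), 0
4. □(¬p ∧ q), 1
5. ¬p ∧ q, 1
6. ¬p, 1
7. q, 1
8. ¬(¬p ∧ q), 2
9. ¬q, 2
Accessibility: 0R0, 0R1, 0R2, 1R1, 2R2
The negation has an open branch (countermodel exists).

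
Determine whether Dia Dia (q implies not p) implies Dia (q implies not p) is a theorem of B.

Tableau for the negation not (Dia Dia (q implies not p) implies Dia (q implies not p)):
1. not (Dia Dia (q implies not p) implies Dia (q implies not p)), 0
2. Dia Dia (q implies not p), 0
3. not Dia (q implies not p), 0
4. not (q implies not p), 0
5. q, 0
6. p, 0
7. Dia (q implies not p), 1
8. not (q implies not p), 1
9. q, 1
10. p, 1
11. q implies not p, 2
12. not p, 2
Accessibility: 0R0, 0R1, 1R0, 1R1, 1R2, 2R1, 2R2
The negation has an open branch (countermodel exists).

Invalid (countermodel exists)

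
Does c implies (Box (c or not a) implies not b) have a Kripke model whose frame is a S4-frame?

Satisfiable (open branch found)

1. c implies (Box (c or not a) implies not b), u
2. Box (c or not a) implies not b, u
3. not b, u
Accessibility: uRu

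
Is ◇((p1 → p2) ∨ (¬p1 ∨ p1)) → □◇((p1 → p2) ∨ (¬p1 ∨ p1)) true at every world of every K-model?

Tableau for the negation ¬(◇((p1 → p2) ∨ (¬p1 ∨ p1)) → □◇((p1 → p2) ∨ (¬p1 ∨ p1))):
1. ¬(◇((p1 → p2) ∨ (¬p1 ∨ p1)) → □◇((p1 → p2) ∨ (¬p1 ∨ p1))), 0
2. ◇((p1 → p2) ∨ (¬p1 ∨ p1)), 0
3. ¬□◇((p1 → p2) ∨ (¬p1 ∨ p1)), 0
4. (p1 → p2) ∨ (¬p1 ∨ p1), 1
5. ¬p1 ∨ p1, 1
6. p1, 1
7. ¬◇((p1 → p2) ∨ (¬p1 ∨ p1)), 2
Accessibility: 0R1, 0R2
The negation has an open branch (countermodel exists).

No, not valid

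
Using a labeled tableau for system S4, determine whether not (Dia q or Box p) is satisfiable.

Satisfiable

1. not (Dia q or Box p), w0
2. not Dia q, w0
3. not Box p, w0
4. not q, w0
5. not p, w1
6. not q, w1
Accessibility: w0Rw0, w0Rw1, w1Rw1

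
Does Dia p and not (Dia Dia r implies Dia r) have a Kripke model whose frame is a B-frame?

Satisfiable (open branch found)

1. Dia p and not (Dia Dia r implies Dia r), u
2. Dia p, u
3. not (Dia Dia r implies Dia r), u
4. Dia Dia r, u
5. not Dia r, u
6. not r, u
7. p, v
8. not r, v
9. Dia r, w
10. not r, w
11. r, x
Accessibility: uRu, uRv, uRw, vRu, vRv, wRu, wRw, wRx, xRw, xRx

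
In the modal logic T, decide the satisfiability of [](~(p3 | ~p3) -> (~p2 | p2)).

Satisfiable

1. [](~(p3 | ~p3) -> (~p2 | p2)), w0
2. ~(p3 | ~p3) -> (~p2 | p2), w0
3. ~p2 | p2, w0
4. p2, w0
Accessibility: w0Rw0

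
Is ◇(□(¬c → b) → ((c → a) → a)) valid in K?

No, not valid

Tableau for the negation ¬◇(□(¬c → b) → ((c → a) → a)):
1. ¬◇(□(¬c → b) → ((c → a) → a)), 0
The negation has an open branch (countermodel exists).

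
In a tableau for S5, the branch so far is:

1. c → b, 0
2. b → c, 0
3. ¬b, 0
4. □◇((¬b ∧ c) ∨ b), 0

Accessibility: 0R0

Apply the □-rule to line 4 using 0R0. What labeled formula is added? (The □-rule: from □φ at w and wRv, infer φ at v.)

◇((¬b ∧ c) ∨ b), 0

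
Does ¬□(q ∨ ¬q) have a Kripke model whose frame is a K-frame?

1. ¬□(q ∨ ¬q), u
2. ¬(q ∨ ¬q), v
3. ¬q, v
4. q, v
Accessibility: uRv
Branch closes: q and ¬q both at v.
(One branch shown.) All branches close.

No, unsatisfiable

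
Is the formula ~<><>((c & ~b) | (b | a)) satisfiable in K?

Satisfiable (open branch found)

1. ~<><>((c & ~b) | (b | a)), 0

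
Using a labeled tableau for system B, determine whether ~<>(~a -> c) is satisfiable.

Satisfiable

1. ~<>(~a -> c), 0
2. ~(~a -> c), 0
3. ~a, 0
4. ~c, 0
Accessibility: 0R0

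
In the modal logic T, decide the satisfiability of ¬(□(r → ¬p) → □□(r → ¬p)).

1. ¬(□(r → ¬p) → □□(r → ¬p)), 0
2. □(r → ¬p), 0
3. ¬□□(r → ¬p), 0
4. r → ¬p, 0
5. ¬p, 0
6. ¬□(r → ¬p), 1
7. r → ¬p, 1
8. ¬p, 1
9. ¬(r → ¬p), 2
10. r, 2
11. p, 2
Accessibility: 0R0, 0R1, 1R1, 1R2, 2R2

Satisfiable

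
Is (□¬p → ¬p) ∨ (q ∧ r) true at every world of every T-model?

Tableau for the negation ¬((□¬p → ¬p) ∨ (q ∧ r)):
1. ¬((□¬p → ¬p) ∨ (q ∧ r)), u
2. ¬(□¬p → ¬p), u
3. ¬(q ∧ r), u
4. □¬p, u
5. p, u
6. ¬p, u
Accessibility: uRu
Branch closes: p and ¬p both at u.
All branches of the negation close; one closing branch shown above.

Valid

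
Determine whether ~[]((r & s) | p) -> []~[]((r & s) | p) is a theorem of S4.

Not valid

Tableau for the negation ~(~[]((r & s) | p) -> []~[]((r & s) | p)):
1. ~(~[]((r & s) | p) -> []~[]((r & s) | p)), w0
2. ~[]((r & s) | p), w0
3. ~[]~[]((r & s) | p), w0
4. ~((r & s) | p), w1
5. ~(r & s), w1
6. ~p, w1
7. ~s, w1
8. []((r & s) | p), w2
9. (r & s) | p, w2
10. p, w2
Accessibility: w0Rw0, w0Rw1, w0Rw2, w1Rw1, w2Rw2
The negation has an open branch (countermodel exists).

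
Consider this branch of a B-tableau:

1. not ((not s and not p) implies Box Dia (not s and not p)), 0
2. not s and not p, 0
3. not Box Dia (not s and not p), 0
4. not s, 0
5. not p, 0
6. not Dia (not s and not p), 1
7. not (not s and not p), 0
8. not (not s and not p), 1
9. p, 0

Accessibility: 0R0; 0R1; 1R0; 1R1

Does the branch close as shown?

Closed

Both p and not p appear at 0.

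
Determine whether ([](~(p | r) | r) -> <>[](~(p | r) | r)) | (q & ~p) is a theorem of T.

Yes, valid

Tableau for the negation ~(([](~(p | r) | r) -> <>[](~(p | r) | r)) | (q & ~p)):
1. ~(([](~(p | r) | r) -> <>[](~(p | r) | r)) | (q & ~p)), w0
2. ~([](~(p | r) | r) -> <>[](~(p | r) | r)), w0
3. ~(q & ~p), w0
4. [](~(p | r) | r), w0
5. ~<>[](~(p | r) | r), w0
6. ~(p | r) | r, w0
7. ~[](~(p | r) | r), w0
8. ~q, w0
9. ~(p | r), w0
10. ~p, w0
11. ~r, w0
12. ~(~(p | r) | r), w1
13. p | r, w1
14. ~r, w1
15. ~(p | r) | r, w1
16. ~[](~(p | r) | r), w1
17. p, w1
18. ~(p | r), w1
19. ~p, w1
Accessibility: w0Rw0, w0Rw1, w1Rw1
Branch closes: p and ~p both at w1.
All branches of the negation close; one closing branch shown above.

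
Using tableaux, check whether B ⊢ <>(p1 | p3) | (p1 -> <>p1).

Tableau for the negation ~(<>(p1 | p3) | (p1 -> <>p1)):
1. ~(<>(p1 | p3) | (p1 -> <>p1)), u
2. ~<>(p1 | p3), u   [~|-rule on 1]
3. ~(p1 -> <>p1), u   [~|-rule on 1]
4. p1, u   [~->-rule on 3]
5. ~<>p1, u   [~->-rule on 3]
6. ~(p1 | p3), u   [~<>-rule on 2 via uRu]
7. ~p1, u   [~|-rule on 6]
8. ~p3, u   [~|-rule on 6]
Accessibility: uRu
Branch closes: p1 and ~p1 both at u.
Every branch of the negation's tableau closes; the branch above is one of them.

Valid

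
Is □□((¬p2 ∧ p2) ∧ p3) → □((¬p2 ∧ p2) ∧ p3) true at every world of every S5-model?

Tableau for the negation ¬(□□((¬p2 ∧ p2) ∧ p3) → □((¬p2 ∧ p2) ∧ p3)):
1. ¬(□□((¬p2 ∧ p2) ∧ p3) → □((¬p2 ∧ p2) ∧ p3)), w0
2. □□((¬p2 ∧ p2) ∧ p3), w0
3. ¬□((¬p2 ∧ p2) ∧ p3), w0
4. □((¬p2 ∧ p2) ∧ p3), w0
5. (¬p2 ∧ p2) ∧ p3, w0
6. ¬p2 ∧ p2, w0
7. p3, w0
8. ¬p2, w0
9. p2, w0
Accessibility: w0Rw0
Branch closes: p2 and ¬p2 both at w0.
Every branch of the negation's tableau closes; the branch above is one of them.

Yes, valid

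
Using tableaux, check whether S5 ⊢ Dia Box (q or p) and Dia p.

Tableau for the negation not (Dia Box (q or p) and Dia p):
1. not (Dia Box (q or p) and Dia p), w0
2. not Dia p, w0
3. not p, w0
Accessibility: w0Rw0
The negation has an open branch (countermodel exists).

Invalid (countermodel exists)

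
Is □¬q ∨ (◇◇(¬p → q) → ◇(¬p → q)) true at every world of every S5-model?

Tableau for the negation ¬(□¬q ∨ (◇◇(¬p → q) → ◇(¬p → q))):
1. ¬(□¬q ∨ (◇◇(¬p → q) → ◇(¬p → q))), 0
2. ¬□¬q, 0
3. ¬(◇◇(¬p → q) → ◇(¬p → q)), 0
4. ◇◇(¬p → q), 0
5. ¬◇(¬p → q), 0
6. ¬(¬p → q), 0
7. ¬p, 0
8. ¬q, 0
9. q, 1
10. ¬(¬p → q), 1
11. ¬p, 1
12. ¬q, 1
Accessibility: 0R0, 0R1, 1R0, 1R1
Branch closes: q and ¬q both at 1.
Every branch of the negation's tableau closes; the branch above is one of them.

Valid in S5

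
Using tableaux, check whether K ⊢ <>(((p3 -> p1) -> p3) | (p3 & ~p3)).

Tableau for the negation ~<>(((p3 -> p1) -> p3) | (p3 & ~p3)):
1. ~<>(((p3 -> p1) -> p3) | (p3 & ~p3)), 0
The negation has an open branch (countermodel exists).

Invalid (countermodel exists)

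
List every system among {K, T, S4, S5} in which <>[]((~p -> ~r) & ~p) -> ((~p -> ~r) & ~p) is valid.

S5

S4-tableau for the negation ~(<>[]((~p -> ~r) & ~p) -> ((~p -> ~r) & ~p)):
1. ~(<>[]((~p -> ~r) & ~p) -> ((~p -> ~r) & ~p)), w0
2. <>[]((~p -> ~r) & ~p), w0
3. ~((~p -> ~r) & ~p), w0
4. p, w0
5. []((~p -> ~r) & ~p), w1
6. (~p -> ~r) & ~p, w1
7. ~p -> ~r, w1
8. ~p, w1
9. ~r, w1
Accessibility: w0Rw0, w0Rw1, w1Rw1
Complete open branch: countermodel on an S4-frame, so not valid in S4, nor in K, T (the same frame is also a K-frame and a T-frame).
S5-tableau for the negation ~(<>[]((~p -> ~r) & ~p) -> ((~p -> ~r) & ~p)):
1. ~(<>[]((~p -> ~r) & ~p) -> ((~p -> ~r) & ~p)), w0
2. <>[]((~p -> ~r) & ~p), w0
3. ~((~p -> ~r) & ~p), w0
4. ~(~p -> ~r), w0
5. ~p, w0
6. r, w0
7. []((~p -> ~r) & ~p), w1
8. (~p -> ~r) & ~p, w0
9. ~p -> ~r, w0
10. (~p -> ~r) & ~p, w1
11. ~p -> ~r, w1
12. ~p, w1
13. ~r, w0
Accessibility: w0Rw0, w0Rw1, w1Rw0, w1Rw1
Branch closes: r and ~r both at w0.
Every branch closes (one shown): valid in S5.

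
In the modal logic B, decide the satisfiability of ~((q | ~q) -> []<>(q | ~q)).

1. ~((q | ~q) -> []<>(q | ~q)), u
2. q | ~q, u
3. ~[]<>(q | ~q), u
4. ~q, u
5. ~<>(q | ~q), v
6. ~(q | ~q), u
7. q, u
Accessibility: uRu, uRv, vRu, vRv
Branch closes: q and ~q both at u.
(One branch shown.) All branches close.

Unsatisfiable (every branch closes)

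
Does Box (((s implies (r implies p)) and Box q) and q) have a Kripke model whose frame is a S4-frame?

1. Box (((s implies (r implies p)) and Box q) and q), u
2. ((s implies (r implies p)) and Box q) and q, u
3. (s implies (r implies p)) and Box q, u
4. q, u
5. s implies (r implies p), u
6. Box q, u
7. r implies p, u
8. p, u
Accessibility: uRu

Yes, satisfiable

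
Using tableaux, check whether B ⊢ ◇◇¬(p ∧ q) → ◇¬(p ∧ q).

Not valid

Tableau for the negation ¬(◇◇¬(p ∧ q) → ◇¬(p ∧ q)):
1. ¬(◇◇¬(p ∧ q) → ◇¬(p ∧ q)), w0
2. ◇◇¬(p ∧ q), w0
3. ¬◇¬(p ∧ q), w0
4. p ∧ q, w0
5. p, w0
6. q, w0
7. ◇¬(p ∧ q), w1
8. p ∧ q, w1
9. p, w1
10. q, w1
11. ¬(p ∧ q), w2
12. ¬q, w2
Accessibility: w0Rw0, w0Rw1, w1Rw0, w1Rw1, w1Rw2, w2Rw1, w2Rw2
The negation has an open branch (countermodel exists).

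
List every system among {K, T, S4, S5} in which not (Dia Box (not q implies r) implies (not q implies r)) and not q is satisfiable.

K, T, S4

S5-tableau for the formula:
1. not (Dia Box (not q implies r) implies (not q implies r)) and not q, w0
2. not (Dia Box (not q implies r) implies (not q implies r)), w0
3. not q, w0
4. Dia Box (not q implies r), w0
5. not (not q implies r), w0
6. not r, w0
7. Box (not q implies r), w1
8. not q implies r, w0
9. not q implies r, w1
10. r, w0
Accessibility: w0Rw0, w0Rw1, w1Rw0, w1Rw1
Branch closes: r and not r both at w0.
Every branch closes (one shown): unsatisfiable in S5.
S4-tableau for the formula:
1. not (Dia Box (not q implies r) implies (not q implies r)) and not q, w0
2. not (Dia Box (not q implies r) implies (not q implies r)), w0
3. not q, w0
4. Dia Box (not q implies r), w0
5. not (not q implies r), w0
6. not r, w0
7. Box (not q implies r), w1
8. not q implies r, w1
9. r, w1
Accessibility: w0Rw0, w0Rw1, w1Rw1
Complete open branch: satisfiable in S4, hence also in K, T (this S4-model is also a K-model and a T-model).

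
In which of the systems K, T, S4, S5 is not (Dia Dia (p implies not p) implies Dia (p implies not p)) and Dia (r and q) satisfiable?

K, T

S4-tableau for the formula:
1. not (Dia Dia (p implies not p) implies Dia (p implies not p)) and Dia (r and q), w0
2. not (Dia Dia (p implies not p) implies Dia (p implies not p)), w0
3. Dia (r and q), w0
4. Dia Dia (p implies not p), w0
5. not Dia (p implies not p), w0
6. not (p implies not p), w0
7. p, w0
8. r and q, w1
9. r, w1
10. q, w1
11. not (p implies not p), w1
12. p, w1
13. Dia (p implies not p), w2
14. not (p implies not p), w2
15. p, w2
16. p implies not p, w3
17. not (p implies not p), w3
18. p, w3
19. not p, w3
Accessibility: w0Rw0, w0Rw1, w0Rw2, w0Rw3, w1Rw1, w2Rw2, w2Rw3, w3Rw3
Branch closes: p and not p both at w3.
Every branch closes (one shown): unsatisfiable in S4, hence also in S5 (every S5-frame is an S4-frame).
T-tableau for the formula:
1. not (Dia Dia (p implies not p) implies Dia (p implies not p)) and Dia (r and q), w0
2. not (Dia Dia (p implies not p) implies Dia (p implies not p)), w0
3. Dia (r and q), w0
4. Dia Dia (p implies not p), w0
5. not Dia (p implies not p), w0
6. not (p implies not p), w0
7. p, w0
8. r and q, w1
9. r, w1
10. q, w1
11. not (p implies not p), w1
12. p, w1
13. Dia (p implies not p), w2
14. not (p implies not p), w2
15. p, w2
16. p implies not p, w3
17. not p, w3
Accessibility: w0Rw0, w0Rw1, w0Rw2, w1Rw1, w2Rw2, w2Rw3, w3Rw3
Complete open branch: satisfiable in T, hence also in K (this T-model is also a K-model).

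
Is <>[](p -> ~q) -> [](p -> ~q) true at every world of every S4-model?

No, not valid

Tableau for the negation ~(<>[](p -> ~q) -> [](p -> ~q)):
1. ~(<>[](p -> ~q) -> [](p -> ~q)), w0
2. <>[](p -> ~q), w0
3. ~[](p -> ~q), w0
4. [](p -> ~q), w1
5. p -> ~q, w1
6. ~q, w1
7. ~(p -> ~q), w2
8. p, w2
9. q, w2
Accessibility: w0Rw0, w0Rw1, w0Rw2, w1Rw1, w2Rw2
The negation has an open branch (countermodel exists).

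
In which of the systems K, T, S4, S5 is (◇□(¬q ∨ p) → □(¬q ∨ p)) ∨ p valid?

S5

S5-tableau for the negation ¬((◇□(¬q ∨ p) → □(¬q ∨ p)) ∨ p):
1. ¬((◇□(¬q ∨ p) → □(¬q ∨ p)) ∨ p), u
2. ¬(◇□(¬q ∨ p) → □(¬q ∨ p)), u
3. ¬p, u
4. ◇□(¬q ∨ p), u
5. ¬□(¬q ∨ p), u
6. □(¬q ∨ p), v
7. ¬q ∨ p, u
8. ¬q ∨ p, v
9. ¬q, u
10. p, v
11. ¬(¬q ∨ p), w
12. q, w
13. ¬p, w
14. ¬q ∨ p, w
15. p, w
Accessibility: uRu, uRv, uRw, vRu, vRv, vRw, wRu, wRv, wRw
Branch closes: p and ¬p both at w.
Every branch closes (one shown): valid in S5.
S4-tableau for the negation ¬((◇□(¬q ∨ p) → □(¬q ∨ p)) ∨ p):
1. ¬((◇□(¬q ∨ p) → □(¬q ∨ p)) ∨ p), u
2. ¬(◇□(¬q ∨ p) → □(¬q ∨ p)), u
3. ¬p, u
4. ◇□(¬q ∨ p), u
5. ¬□(¬q ∨ p), u
6. □(¬q ∨ p), v
7. ¬q ∨ p, v
8. p, v
9. ¬(¬q ∨ p), w
10. q, w
11. ¬p, w
Accessibility: uRu, uRv, uRw, vRv, wRw
Complete open branch: countermodel on an S4-frame, so not valid in S4, nor in K, T (the same frame is also a K-frame and a T-frame).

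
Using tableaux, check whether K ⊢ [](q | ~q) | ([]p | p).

Yes, valid

Tableau for the negation ~([](q | ~q) | ([]p | p)):
1. ~([](q | ~q) | ([]p | p)), 0
2. ~[](q | ~q), 0
3. ~([]p | p), 0
4. ~[]p, 0
5. ~p, 0
6. ~(q | ~q), 1
7. ~q, 1
8. q, 1
Accessibility: 0R1
Branch closes: q and ~q both at 1.
Every branch of the negation's tableau closes; the branch above is one of them.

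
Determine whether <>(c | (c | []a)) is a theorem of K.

Tableau for the negation ~<>(c | (c | []a)):
1. ~<>(c | (c | []a)), 0
The negation has an open branch (countermodel exists).

No, not valid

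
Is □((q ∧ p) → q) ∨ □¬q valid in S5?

Tableau for the negation ¬(□((q ∧ p) → q) ∨ □¬q):
1. ¬(□((q ∧ p) → q) ∨ □¬q), w0
2. ¬□((q ∧ p) → q), w0
3. ¬□¬q, w0
4. ¬((q ∧ p) → q), w1
5. q ∧ p, w1
6. ¬q, w1
7. q, w1
8. p, w1
Accessibility: w0Rw0, w0Rw1, w1Rw0, w1Rw1
Branch closes: q and ¬q both at w1.
All branches of the negation close; one closing branch shown above.

Yes, valid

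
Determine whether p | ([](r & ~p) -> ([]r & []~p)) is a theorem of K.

Tableau for the negation ~(p | ([](r & ~p) -> ([]r & []~p))):
1. ~(p | ([](r & ~p) -> ([]r & []~p))), w0
2. ~p, w0
3. ~([](r & ~p) -> ([]r & []~p)), w0
4. [](r & ~p), w0
5. ~([]r & []~p), w0
6. ~[]~p, w0
7. p, w1
8. r & ~p, w1
9. r, w1
10. ~p, w1
Accessibility: w0Rw1
Branch closes: p and ~p both at w1.
Every branch of the negation's tableau closes; the branch above is one of them.

Yes, valid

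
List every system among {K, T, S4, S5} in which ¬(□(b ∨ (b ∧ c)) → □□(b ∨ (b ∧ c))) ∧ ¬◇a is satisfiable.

K, T

T-tableau for the formula:
1. ¬(□(b ∨ (b ∧ c)) → □□(b ∨ (b ∧ c))) ∧ ¬◇a, w0
2. ¬(□(b ∨ (b ∧ c)) → □□(b ∨ (b ∧ c))), w0
3. ¬◇a, w0
4. □(b ∨ (b ∧ c)), w0
5. ¬□□(b ∨ (b ∧ c)), w0
6. ¬a, w0
7. b ∨ (b ∧ c), w0
8. b ∧ c, w0
9. b, w0
10. c, w0
11. ¬□(b ∨ (b ∧ c)), w1
12. ¬a, w1
13. b ∨ (b ∧ c), w1
14. b ∧ c, w1
15. b, w1
16. c, w1
17. ¬(b ∨ (b ∧ c)), w2
18. ¬b, w2
19. ¬(b ∧ c), w2
20. ¬c, w2
Accessibility: w0Rw0, w0Rw1, w1Rw1, w1Rw2, w2Rw2
Complete open branch: satisfiable in T, hence also in K (this T-model is also a K-model).
S4-tableau for the formula:
1. ¬(□(b ∨ (b ∧ c)) → □□(b ∨ (b ∧ c))) ∧ ¬◇a, w0
2. ¬(□(b ∨ (b ∧ c)) → □□(b ∨ (b ∧ c))), w0
3. ¬◇a, w0
4. □(b ∨ (b ∧ c)), w0
5. ¬□□(b ∨ (b ∧ c)), w0
6. ¬a, w0
7. b ∨ (b ∧ c), w0
8. b ∧ c, w0
9. b, w0
10. c, w0
11. ¬□(b ∨ (b ∧ c)), w1
12. ¬a, w1
13. b ∨ (b ∧ c), w1
14. b ∧ c, w1
15. b, w1
16. c, w1
17. ¬(b ∨ (b ∧ c)), w2
18. ¬b, w2
19. ¬(b ∧ c), w2
20. ¬a, w2
21. b ∨ (b ∧ c), w2
22. ¬c, w2
23. b ∧ c, w2
24. b, w2
25. c, w2
Accessibility: w0Rw0, w0Rw1, w0Rw2, w1Rw1, w1Rw2, w2Rw2
Branch closes: b and ¬b both at w2.
Every branch closes (one shown): unsatisfiable in S4, hence also in S5 (every S5-frame is an S4-frame).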